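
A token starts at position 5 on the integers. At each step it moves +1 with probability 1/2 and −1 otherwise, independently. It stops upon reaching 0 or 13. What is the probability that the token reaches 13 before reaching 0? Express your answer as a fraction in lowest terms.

5/13

With a fair step, P(i) = ½P(i−1) + ½P(i+1) with P(0)=0, P(13)=1 has the linear solution P(i) = i/13.
P(5) = 5/13.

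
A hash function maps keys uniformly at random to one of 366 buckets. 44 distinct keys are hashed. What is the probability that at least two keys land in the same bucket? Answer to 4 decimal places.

It's easier to compute the probability that all 44 are distinct.
P(all distinct) = 366/366 · 365/366 · ··· · 323/366 ≈ 0.0676.
So the probability of at least one match is 1 − 0.0676 = 0.9324.

0.9324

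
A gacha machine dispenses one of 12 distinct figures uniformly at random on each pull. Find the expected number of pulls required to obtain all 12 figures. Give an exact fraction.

After i distinct types are collected, each trial gives a new one with probability (12−i)/12, so the expected wait for the next new type is 12/(12−i).
E = 12/12 + 12/11 + 12/10 + 12/9 + 12/8 + 12/7 + 12/6 + 12/5 + 12/4 + 12/3 + 12/2 + 12/1 = 86021/2310.

86021/2310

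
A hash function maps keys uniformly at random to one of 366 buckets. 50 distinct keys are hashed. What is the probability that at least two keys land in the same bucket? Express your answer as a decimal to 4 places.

0.9701

It's easier to compute the probability that all 50 are distinct.
P(all distinct) = 366/366 · 365/366 · ··· · 317/366 ≈ 0.0299.
So the probability of at least one match is 1 − 0.0299 = 0.9701.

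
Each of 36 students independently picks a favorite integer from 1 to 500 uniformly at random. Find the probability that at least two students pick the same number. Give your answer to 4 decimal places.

It's easier to compute the probability that all 36 are distinct.
P(all distinct) = 500/500 · 499/500 · ··· · 465/500 ≈ 0.2750.
So the probability of at least one match is 1 − 0.2750 = 0.7250.

0.7250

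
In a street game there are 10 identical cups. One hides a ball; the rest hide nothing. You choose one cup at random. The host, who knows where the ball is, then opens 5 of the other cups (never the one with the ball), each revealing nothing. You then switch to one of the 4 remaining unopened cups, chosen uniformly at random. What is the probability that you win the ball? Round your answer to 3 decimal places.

Your original cup holds the ball with probability 1/10, so the other 9 collectively hold it with probability 9/10.
The host can always find 5 empty cups to open, so the reveals don't change that 9/10; it is now spread over the 4 remaining unopened cups.
P(win by switching) = (9/10) · (1/4) = 9/40 ≈ 0.225.

0.225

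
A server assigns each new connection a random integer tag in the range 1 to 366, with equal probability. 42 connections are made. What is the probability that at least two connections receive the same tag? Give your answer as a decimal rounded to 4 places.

0.9134

It's easier to compute the probability that all 42 are distinct.
P(all distinct) = 366/366 · 365/366 · ··· · 325/366 ≈ 0.0866.
So the probability of at least one match is 1 − 0.0866 = 0.9134.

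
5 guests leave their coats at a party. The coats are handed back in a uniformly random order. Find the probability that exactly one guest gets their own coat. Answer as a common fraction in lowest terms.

3/8

Choose which one is fixed: C(5,1) = 5 ways.
The remaining 4 must have no fixed point: D(4) = 9.
P = 5·9/120 = 3/8.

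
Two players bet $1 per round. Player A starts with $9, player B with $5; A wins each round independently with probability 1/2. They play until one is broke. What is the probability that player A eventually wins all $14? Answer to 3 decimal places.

With a fair step, P(i) = ½P(i−1) + ½P(i+1) with P(0)=0, P(14)=1 has the linear solution P(i) = i/14.
P(9) = 9/14 ≈ 0.643.

0.643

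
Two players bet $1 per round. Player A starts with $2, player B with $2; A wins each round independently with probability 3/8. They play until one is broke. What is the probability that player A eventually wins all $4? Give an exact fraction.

9/34

Let r = q/p = (5/8)/(3/8) = 5/3. The recurrence P(i) = p·P(i+1) + q·P(i−1) with P(0)=0, P(4)=1 gives P(i) = (1 − r^i)/(1 − r^4).
P(2) = (1 − (5/3)^2) / (1 − (5/3)^4) = 9/34.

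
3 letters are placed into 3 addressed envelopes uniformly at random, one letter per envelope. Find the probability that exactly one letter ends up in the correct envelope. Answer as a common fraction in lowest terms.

Choose which one is fixed: C(3,1) = 3 ways.
The remaining 2 must have no fixed point: D(2) = 1.
P = 3·1/6 = 1/2.

1/2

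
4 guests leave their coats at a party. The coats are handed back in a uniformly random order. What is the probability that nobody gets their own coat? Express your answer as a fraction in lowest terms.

This is the derangement probability: permutations of 4 with no fixed point.
D(4) = 4! · (1 − 1/1! + 1/2! − ··· + (−1)^4/4!) = 9.
P = 9/24 = 3/8.

3/8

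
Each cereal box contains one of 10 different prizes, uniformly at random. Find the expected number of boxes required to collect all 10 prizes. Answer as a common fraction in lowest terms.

7381/252

After i distinct types are collected, each trial gives a new one with probability (10−i)/10, so the expected wait for the next new type is 10/(10−i).
E = 10/10 + 10/9 + 10/8 + 10/7 + 10/6 + 10/5 + 10/4 + 10/3 + 10/2 + 10/1 = 7381/252.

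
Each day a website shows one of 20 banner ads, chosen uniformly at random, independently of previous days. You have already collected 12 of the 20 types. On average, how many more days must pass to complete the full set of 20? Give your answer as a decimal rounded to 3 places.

Starting from 12 distinct types, each trial gives a new one with probability (20−i)/20 when i types are held, so the wait for the next new type is 20/(20−i).
E = 20/8 + 20/7 + 20/6 + 20/5 + 20/4 + 20/3 + 20/2 + 20/1 = 761/14 ≈ 54.357.

54.357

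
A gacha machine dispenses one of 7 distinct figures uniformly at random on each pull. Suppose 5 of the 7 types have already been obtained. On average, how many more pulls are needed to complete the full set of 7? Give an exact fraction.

Starting from 5 distinct types, each trial gives a new one with probability (7−i)/7 when i types are held, so the wait for the next new type is 7/(7−i).
E = 7/2 + 7/1 = 21/2.

21/2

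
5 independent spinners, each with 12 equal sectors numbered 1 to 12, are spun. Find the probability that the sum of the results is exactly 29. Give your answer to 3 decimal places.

There are 12^5 = 248832 equally likely outcomes.
The number of ordered 5-tuples from {1,…,12} summing to 29 is 11385.
P(sum = 29) = 11385/248832 = 1265/27648 ≈ 0.046.

0.046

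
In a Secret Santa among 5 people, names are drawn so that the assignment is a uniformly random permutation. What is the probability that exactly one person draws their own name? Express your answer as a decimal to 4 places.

0.3750

Choose which one is fixed: C(5,1) = 5 ways.
The remaining 4 must have no fixed point: D(4) = 9.
P = 5·9/120 = 3/8 ≈ 0.3750.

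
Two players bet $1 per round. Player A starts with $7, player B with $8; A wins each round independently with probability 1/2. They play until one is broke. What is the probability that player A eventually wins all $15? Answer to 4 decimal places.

With a fair step, P(i) = ½P(i−1) + ½P(i+1) with P(0)=0, P(15)=1 has the linear solution P(i) = i/15.
P(7) = 7/15 ≈ 0.4667.

0.4667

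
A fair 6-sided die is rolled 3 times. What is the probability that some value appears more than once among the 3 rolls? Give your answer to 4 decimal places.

P(all 3 different) = 6/6 · 5/6 · ··· · 4/6 ≈ 0.5556.
P(at least two equal) = 1 − 0.5556 = 0.4444.

0.4444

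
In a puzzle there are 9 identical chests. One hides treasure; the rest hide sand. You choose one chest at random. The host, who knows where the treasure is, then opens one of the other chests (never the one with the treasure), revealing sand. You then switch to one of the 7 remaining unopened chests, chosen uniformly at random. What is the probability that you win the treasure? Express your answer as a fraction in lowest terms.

8/63

Your original chest holds the treasure with probability 1/9, so the other 8 collectively hold it with probability 8/9.
The host can always find an empty chest to open, so this doesn't change that 8/9; it is now spread over the 7 remaining unopened chests.
P(win by switching) = (8/9) · (1/7) = 8/63.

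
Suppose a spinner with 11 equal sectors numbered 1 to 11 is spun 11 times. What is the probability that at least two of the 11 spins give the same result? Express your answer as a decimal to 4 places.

0.9999

P(all 11 different) = 11/11 · 10/11 · ··· · 1/11 ≈ 0.0001.
P(at least two equal) = 1 − 0.0001 = 0.9999.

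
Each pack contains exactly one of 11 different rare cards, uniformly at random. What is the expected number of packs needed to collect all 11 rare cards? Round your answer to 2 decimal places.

33.22

After i distinct types are collected, each trial gives a new one with probability (11−i)/11, so the expected wait for the next new type is 11/(11−i).
E = 11/11 + 11/10 + 11/9 + 11/8 + 11/7 + 11/6 + 11/5 + 11/4 + 11/3 + 11/2 + 11/1 = 83711/2520 ≈ 33.22.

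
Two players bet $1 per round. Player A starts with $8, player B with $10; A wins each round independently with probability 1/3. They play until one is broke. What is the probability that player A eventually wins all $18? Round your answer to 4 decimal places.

0.0010

Let r = q/p = (2/3)/(1/3) = 2. The recurrence P(i) = p·P(i+1) + q·P(i−1) with P(0)=0, P(18)=1 gives P(i) = (1 − r^i)/(1 − r^18).
P(8) = (1 − (2)^8) / (1 − (2)^18) = 85/87381 ≈ 0.0010.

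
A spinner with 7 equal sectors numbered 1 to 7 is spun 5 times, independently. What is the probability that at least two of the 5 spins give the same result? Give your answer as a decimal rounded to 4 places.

0.8501

P(all 5 different) = 7/7 · 6/7 · ··· · 3/7 ≈ 0.1499.
P(at least two equal) = 1 − 0.1499 = 0.8501.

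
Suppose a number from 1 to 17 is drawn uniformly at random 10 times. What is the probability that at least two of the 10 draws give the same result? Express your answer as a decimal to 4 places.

P(all 10 different) = 17/17 · 16/17 · ··· · 8/17 ≈ 0.0350.
P(at least two equal) = 1 − 0.0350 = 0.9650.

0.9650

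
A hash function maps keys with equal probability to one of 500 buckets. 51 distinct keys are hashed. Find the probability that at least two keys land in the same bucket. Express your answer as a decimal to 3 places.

0.929

It's easier to compute the probability that all 51 are distinct.
P(all distinct) = 500/500 · 499/500 · ··· · 450/500 ≈ 0.071.
So the probability of at least one match is 1 − 0.071 = 0.929.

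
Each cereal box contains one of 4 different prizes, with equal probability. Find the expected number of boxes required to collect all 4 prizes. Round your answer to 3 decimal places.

After i distinct types are collected, each trial gives a new one with probability (4−i)/4, so the expected wait for the next new type is 4/(4−i).
E = 4/4 + 4/3 + 4/2 + 4/1 = 25/3 ≈ 8.333.

8.333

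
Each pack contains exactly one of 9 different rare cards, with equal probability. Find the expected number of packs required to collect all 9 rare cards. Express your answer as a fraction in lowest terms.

After i distinct types are collected, each trial gives a new one with probability (9−i)/9, so the expected wait for the next new type is 9/(9−i).
E = 9/9 + 9/8 + 9/7 + 9/6 + 9/5 + 9/4 + 9/3 + 9/2 + 9/1 = 7129/280.

7129/280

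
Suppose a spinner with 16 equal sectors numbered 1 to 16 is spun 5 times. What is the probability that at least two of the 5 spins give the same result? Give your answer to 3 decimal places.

0.500

P(all 5 different) = 16/16 · 15/16 · ··· · 12/16 ≈ 0.500.
P(at least two equal) = 1 − 0.500 = 0.500.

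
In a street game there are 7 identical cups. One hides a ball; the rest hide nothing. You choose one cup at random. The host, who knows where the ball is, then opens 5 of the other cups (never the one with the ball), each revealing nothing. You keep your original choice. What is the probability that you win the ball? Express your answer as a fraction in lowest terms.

1/7

The host can always open 5 empty cups regardless of your choice, so the reveals give no information about your original cup.
P(win by staying) = 1/7.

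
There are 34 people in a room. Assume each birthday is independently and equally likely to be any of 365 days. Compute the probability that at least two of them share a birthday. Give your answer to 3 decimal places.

It's easier to compute the probability that all 34 are distinct.
P(all distinct) = 365/365 · 364/365 · ··· · 332/365 ≈ 0.205.
So the probability of at least one match is 1 − 0.205 = 0.795.

0.795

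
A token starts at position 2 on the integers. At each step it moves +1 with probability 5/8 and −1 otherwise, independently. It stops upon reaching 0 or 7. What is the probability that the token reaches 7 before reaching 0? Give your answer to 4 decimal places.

0.6584

Let r = q/p = (3/8)/(5/8) = 3/5. The recurrence P(i) = p·P(i+1) + q·P(i−1) with P(0)=0, P(7)=1 gives P(i) = (1 − r^i)/(1 − r^7).
P(2) = (1 − (3/5)^2) / (1 − (3/5)^7) = 25000/37969 ≈ 0.6584.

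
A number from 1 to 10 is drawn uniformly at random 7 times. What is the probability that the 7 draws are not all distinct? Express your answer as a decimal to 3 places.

P(all 7 different) = 10/10 · 9/10 · ··· · 4/10 ≈ 0.060.
P(at least two equal) = 1 − 0.060 = 0.940.

0.940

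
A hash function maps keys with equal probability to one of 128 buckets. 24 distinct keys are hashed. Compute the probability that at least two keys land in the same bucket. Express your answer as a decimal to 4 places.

0.8999

It's easier to compute the probability that all 24 are distinct.
P(all distinct) = 128/128 · 127/128 · ··· · 105/128 ≈ 0.1001.
So the probability of at least one match is 1 − 0.1001 = 0.8999.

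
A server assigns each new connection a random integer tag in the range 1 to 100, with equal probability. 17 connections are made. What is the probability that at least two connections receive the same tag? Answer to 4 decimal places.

0.7635

It's easier to compute the probability that all 17 are distinct.
P(all distinct) = 100/100 · 99/100 · ··· · 84/100 ≈ 0.2365.
So the probability of at least one match is 1 − 0.2365 = 0.7635.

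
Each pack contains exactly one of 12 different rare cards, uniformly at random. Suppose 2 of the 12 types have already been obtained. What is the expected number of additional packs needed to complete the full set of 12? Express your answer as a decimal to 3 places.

Starting from 2 distinct types, each trial gives a new one with probability (12−i)/12 when i types are held, so the wait for the next new type is 12/(12−i).
E = 12/10 + 12/9 + 12/8 + 12/7 + 12/6 + 12/5 + 12/4 + 12/3 + 12/2 + 12/1 = 7381/210 ≈ 35.148.

35.148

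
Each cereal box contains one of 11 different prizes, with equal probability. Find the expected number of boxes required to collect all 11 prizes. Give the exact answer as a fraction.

83711/2520

After i distinct types are collected, each trial gives a new one with probability (11−i)/11, so the expected wait for the next new type is 11/(11−i).
E = 11/11 + 11/10 + 11/9 + 11/8 + 11/7 + 11/6 + 11/5 + 11/4 + 11/3 + 11/2 + 11/1 = 83711/2520.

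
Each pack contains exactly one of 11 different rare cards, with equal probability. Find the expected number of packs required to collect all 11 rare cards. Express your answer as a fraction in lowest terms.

83711/2520

After i distinct types are collected, each trial gives a new one with probability (11−i)/11, so the expected wait for the next new type is 11/(11−i).
E = 11/11 + 11/10 + 11/9 + 11/8 + 11/7 + 11/6 + 11/5 + 11/4 + 11/3 + 11/2 + 11/1 = 83711/2520.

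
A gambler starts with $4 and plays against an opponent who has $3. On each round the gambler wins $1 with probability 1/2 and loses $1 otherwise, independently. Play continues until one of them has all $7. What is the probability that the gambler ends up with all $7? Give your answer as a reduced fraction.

With a fair step, P(i) = ½P(i−1) + ½P(i+1) with P(0)=0, P(7)=1 has the linear solution P(i) = i/7.
P(4) = 4/7.

4/7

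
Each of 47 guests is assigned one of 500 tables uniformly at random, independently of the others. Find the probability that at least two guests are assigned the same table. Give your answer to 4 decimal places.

0.8927

It's easier to compute the probability that all 47 are distinct.
P(all distinct) = 500/500 · 499/500 · ··· · 454/500 ≈ 0.1073.
So the probability of at least one match is 1 − 0.1073 = 0.8927.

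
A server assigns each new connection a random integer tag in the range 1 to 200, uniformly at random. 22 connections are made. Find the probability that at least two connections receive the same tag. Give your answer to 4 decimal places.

0.6984

It's easier to compute the probability that all 22 are distinct.
P(all distinct) = 200/200 · 199/200 · ··· · 179/200 ≈ 0.3016.
So the probability of at least one match is 1 − 0.3016 = 0.6984.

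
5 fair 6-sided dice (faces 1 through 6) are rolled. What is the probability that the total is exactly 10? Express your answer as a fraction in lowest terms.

7/432

There are 6^5 = 7776 equally likely outcomes.
The number of ordered 5-tuples from {1,…,6} summing to 10 is 126.
P(sum = 10) = 126/7776 = 7/432.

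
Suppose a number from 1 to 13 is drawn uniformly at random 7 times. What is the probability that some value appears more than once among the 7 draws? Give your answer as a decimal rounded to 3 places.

0.862

P(all 7 different) = 13/13 · 12/13 · ··· · 7/13 ≈ 0.138.
P(at least two equal) = 1 − 0.138 = 0.862.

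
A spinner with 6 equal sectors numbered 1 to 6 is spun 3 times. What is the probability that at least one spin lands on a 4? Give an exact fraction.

91/216

P(no spin lands on a 4) = (5/6)^3 = 125/216.
P(at least one) = 1 − 125/216 = 91/216.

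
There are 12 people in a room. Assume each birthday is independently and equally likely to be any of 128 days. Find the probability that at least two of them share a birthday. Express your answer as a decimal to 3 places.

It's easier to compute the probability that all 12 are distinct.
P(all distinct) = 128/128 · 127/128 · ··· · 117/128 ≈ 0.588.
So the probability of at least one match is 1 − 0.588 = 0.412.

0.412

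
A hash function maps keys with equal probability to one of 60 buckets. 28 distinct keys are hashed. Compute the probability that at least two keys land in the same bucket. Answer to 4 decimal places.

It's easier to compute the probability that all 28 are distinct.
P(all distinct) = 60/60 · 59/60 · ··· · 33/60 ≈ 0.0005.
So the probability of at least one match is 1 − 0.0005 = 0.9995.

0.9995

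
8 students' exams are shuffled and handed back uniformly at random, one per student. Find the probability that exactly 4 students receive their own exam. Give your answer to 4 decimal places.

0.0156

Choose which 4 of the 8 are fixed: C(8,4) = 70 ways.
The remaining 4 must have no fixed point: D(4) = 9.
P = 70·9/40320 = 1/64 ≈ 0.0156.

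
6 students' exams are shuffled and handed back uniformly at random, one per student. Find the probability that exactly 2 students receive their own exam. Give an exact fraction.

Choose which 2 of the 6 are fixed: C(6,2) = 15 ways.
The remaining 4 must have no fixed point: D(4) = 9.
P = 15·9/720 = 3/16.

3/16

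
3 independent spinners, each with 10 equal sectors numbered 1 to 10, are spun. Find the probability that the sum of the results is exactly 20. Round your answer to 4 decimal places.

0.0630

There are 10^3 = 1000 equally likely outcomes.
The number of ordered 3-tuples from {1,…,10} summing to 20 is 63.
P(sum = 20) = 63/1000 ≈ 0.0630.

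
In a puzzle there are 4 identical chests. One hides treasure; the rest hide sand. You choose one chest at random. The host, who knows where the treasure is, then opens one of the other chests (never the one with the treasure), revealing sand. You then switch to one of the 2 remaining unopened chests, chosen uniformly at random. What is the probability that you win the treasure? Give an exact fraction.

Your original chest holds the treasure with probability 1/4, so the other 3 collectively hold it with probability 3/4.
The host can always find an empty chest to open, so this doesn't change that 3/4; it is now spread over the 2 remaining unopened chests.
P(win by switching) = (3/4) · (1/2) = 3/8.

3/8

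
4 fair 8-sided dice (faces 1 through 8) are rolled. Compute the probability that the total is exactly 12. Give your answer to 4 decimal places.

0.0393

There are 8^4 = 4096 equally likely outcomes.
The number of ordered 4-tuples from {1,…,8} summing to 12 is 161.
P(sum = 12) = 161/4096 ≈ 0.0393.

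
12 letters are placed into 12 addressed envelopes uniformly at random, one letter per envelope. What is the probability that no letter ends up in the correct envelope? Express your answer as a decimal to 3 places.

This is the derangement probability: permutations of 12 with no fixed point.
D(12) = 12! · (1 − 1/1! + 1/2! − ··· + (−1)^12/12!) = 176214841.
P = 176214841/479001600 = 16019531/43545600 ≈ 0.368.

0.368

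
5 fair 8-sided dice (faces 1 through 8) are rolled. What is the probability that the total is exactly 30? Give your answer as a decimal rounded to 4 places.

There are 8^5 = 32768 equally likely outcomes.
The number of ordered 5-tuples from {1,…,8} summing to 30 is 926.
P(sum = 30) = 926/32768 = 463/16384 ≈ 0.0283.

0.0283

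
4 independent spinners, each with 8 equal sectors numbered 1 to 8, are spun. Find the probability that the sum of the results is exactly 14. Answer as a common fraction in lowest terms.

There are 8^4 = 4096 equally likely outcomes.
The number of ordered 4-tuples from {1,…,8} summing to 14 is 246.
P(sum = 14) = 246/4096 = 123/2048.

123/2048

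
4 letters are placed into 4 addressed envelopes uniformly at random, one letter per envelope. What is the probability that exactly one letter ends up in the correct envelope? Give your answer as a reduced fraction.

Choose which one is fixed: C(4,1) = 4 ways.
The remaining 3 must have no fixed point: D(3) = 2.
P = 4·2/24 = 1/3.

1/3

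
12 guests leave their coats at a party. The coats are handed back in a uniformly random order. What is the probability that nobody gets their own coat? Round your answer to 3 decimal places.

0.368

This is the derangement probability: permutations of 12 with no fixed point.
D(12) = 12! · (1 − 1/1! + 1/2! − ··· + (−1)^12/12!) = 176214841.
P = 176214841/479001600 = 16019531/43545600 ≈ 0.368.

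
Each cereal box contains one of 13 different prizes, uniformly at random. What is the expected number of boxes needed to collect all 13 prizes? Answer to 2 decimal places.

After i distinct types are collected, each trial gives a new one with probability (13−i)/13, so the expected wait for the next new type is 13/(13−i).
E = 13/13 + 13/12 + 13/11 + 13/10 + 13/9 + 13/8 + 13/7 + 13/6 + 13/5 + 13/4 + 13/3 + 13/2 + 13/1 = 1145993/27720 ≈ 41.34.

41.34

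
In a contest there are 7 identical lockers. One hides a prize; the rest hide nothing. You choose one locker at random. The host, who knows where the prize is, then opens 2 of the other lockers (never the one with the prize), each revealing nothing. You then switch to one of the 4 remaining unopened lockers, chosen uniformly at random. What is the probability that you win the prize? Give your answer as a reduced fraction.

Your original locker holds the prize with probability 1/7, so the other 6 collectively hold it with probability 6/7.
The host can always find 2 empty lockers to open, so the reveals don't change that 6/7; it is now spread over the 4 remaining unopened lockers.
P(win by switching) = (6/7) · (1/4) = 3/14.

3/14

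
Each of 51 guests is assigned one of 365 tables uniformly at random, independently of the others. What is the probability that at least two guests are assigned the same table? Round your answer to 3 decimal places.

0.974

It's easier to compute the probability that all 51 are distinct.
P(all distinct) = 365/365 · 364/365 · ··· · 315/365 ≈ 0.026.
So the probability of at least one match is 1 − 0.026 = 0.974.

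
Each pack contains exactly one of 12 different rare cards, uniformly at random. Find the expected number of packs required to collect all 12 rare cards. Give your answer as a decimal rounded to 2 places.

37.24

After i distinct types are collected, each trial gives a new one with probability (12−i)/12, so the expected wait for the next new type is 12/(12−i).
E = 12/12 + 12/11 + 12/10 + 12/9 + 12/8 + 12/7 + 12/6 + 12/5 + 12/4 + 12/3 + 12/2 + 12/1 = 86021/2310 ≈ 37.24.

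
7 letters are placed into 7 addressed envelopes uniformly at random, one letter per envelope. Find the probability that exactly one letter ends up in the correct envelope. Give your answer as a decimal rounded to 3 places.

Choose which one is fixed: C(7,1) = 7 ways.
The remaining 6 must have no fixed point: D(6) = 265.
P = 7·265/5040 = 53/144 ≈ 0.368.

0.368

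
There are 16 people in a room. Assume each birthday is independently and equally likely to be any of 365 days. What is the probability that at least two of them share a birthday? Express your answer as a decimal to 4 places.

It's easier to compute the probability that all 16 are distinct.
P(all distinct) = 365/365 · 364/365 · ··· · 350/365 ≈ 0.7164.
So the probability of at least one match is 1 − 0.7164 = 0.2836.

0.2836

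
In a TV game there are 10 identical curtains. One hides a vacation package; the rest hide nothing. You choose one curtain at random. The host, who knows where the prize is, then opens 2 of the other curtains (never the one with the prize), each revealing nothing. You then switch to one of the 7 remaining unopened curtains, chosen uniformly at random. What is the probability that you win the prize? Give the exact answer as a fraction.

9/70

Your original curtain holds the prize with probability 1/10, so the other 9 collectively hold it with probability 9/10.
The host can always find 2 empty curtains to open, so the reveals don't change that 9/10; it is now spread over the 7 remaining unopened curtains.
P(win by switching) = (9/10) · (1/7) = 9/70.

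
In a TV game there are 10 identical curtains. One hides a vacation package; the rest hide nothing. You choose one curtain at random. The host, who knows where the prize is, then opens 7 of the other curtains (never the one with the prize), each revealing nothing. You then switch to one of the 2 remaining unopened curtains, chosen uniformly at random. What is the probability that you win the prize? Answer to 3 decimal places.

Your original curtain holds the prize with probability 1/10, so the other 9 collectively hold it with probability 9/10.
The host can always find 7 empty curtains to open, so the reveals don't change that 9/10; it is now spread over the 2 remaining unopened curtains.
P(win by switching) = (9/10) · (1/2) = 9/20 ≈ 0.450.

0.450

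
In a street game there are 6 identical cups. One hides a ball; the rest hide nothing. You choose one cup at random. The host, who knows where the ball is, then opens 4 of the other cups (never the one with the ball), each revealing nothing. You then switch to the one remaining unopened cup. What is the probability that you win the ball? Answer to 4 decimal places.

Your original cup holds the ball with probability 1/6, so the other 5 collectively hold it with probability 5/6.
The host can always find 4 empty cups to open, so the reveals don't change that 5/6; it is now spread over the 1 remaining unopened cup.
P(win by switching) = (5/6) · (1/1) = 5/6 ≈ 0.8333.

0.8333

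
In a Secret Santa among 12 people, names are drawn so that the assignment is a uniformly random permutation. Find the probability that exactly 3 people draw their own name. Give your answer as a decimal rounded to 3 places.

Choose which 3 of the 12 are fixed: C(12,3) = 220 ways.
The remaining 9 must have no fixed point: D(9) = 133496.
P = 220·133496/479001600 = 16687/272160 ≈ 0.061.

0.061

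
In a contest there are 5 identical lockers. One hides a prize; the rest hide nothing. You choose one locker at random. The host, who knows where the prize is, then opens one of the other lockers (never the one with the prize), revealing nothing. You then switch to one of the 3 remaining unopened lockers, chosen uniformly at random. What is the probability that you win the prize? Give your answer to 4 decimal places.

0.2667

Your original locker holds the prize with probability 1/5, so the other 4 collectively hold it with probability 4/5.
The host can always find an empty locker to open, so this doesn't change that 4/5; it is now spread over the 3 remaining unopened lockers.
P(win by switching) = (4/5) · (1/3) = 4/15 ≈ 0.2667.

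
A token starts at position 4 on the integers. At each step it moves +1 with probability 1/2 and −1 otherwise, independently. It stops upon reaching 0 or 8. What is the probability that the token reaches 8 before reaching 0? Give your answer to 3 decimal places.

0.500

With a fair step, P(i) = ½P(i−1) + ½P(i+1) with P(0)=0, P(8)=1 has the linear solution P(i) = i/8.
P(4) = 4/8 = 1/2 ≈ 0.500.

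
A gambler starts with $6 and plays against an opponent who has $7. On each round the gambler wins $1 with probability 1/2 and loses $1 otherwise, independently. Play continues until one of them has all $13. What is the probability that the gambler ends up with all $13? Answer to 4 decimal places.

0.4615

With a fair step, P(i) = ½P(i−1) + ½P(i+1) with P(0)=0, P(13)=1 has the linear solution P(i) = i/13.
P(6) = 6/13 ≈ 0.4615.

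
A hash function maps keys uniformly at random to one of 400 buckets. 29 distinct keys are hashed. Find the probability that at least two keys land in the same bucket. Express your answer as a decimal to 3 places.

0.647

It's easier to compute the probability that all 29 are distinct.
P(all distinct) = 400/400 · 399/400 · ··· · 372/400 ≈ 0.353.
So the probability of at least one match is 1 − 0.353 = 0.647.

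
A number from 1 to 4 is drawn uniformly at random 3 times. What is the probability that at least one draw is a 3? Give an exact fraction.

37/64

P(no draw is a 3) = (3/4)^3 = 27/64.
P(at least one) = 1 − 27/64 = 37/64.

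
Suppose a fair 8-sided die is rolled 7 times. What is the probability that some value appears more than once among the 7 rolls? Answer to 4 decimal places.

0.9808

P(all 7 different) = 8/8 · 7/8 · ··· · 2/8 ≈ 0.0192.
P(at least two equal) = 1 − 0.0192 = 0.9808.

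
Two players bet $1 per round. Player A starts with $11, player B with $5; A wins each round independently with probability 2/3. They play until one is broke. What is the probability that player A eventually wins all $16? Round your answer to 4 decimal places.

Let r = q/p = (1/3)/(2/3) = 1/2. The recurrence P(i) = p·P(i+1) + q·P(i−1) with P(0)=0, P(16)=1 gives P(i) = (1 − r^i)/(1 − r^16).
P(11) = (1 − (1/2)^11) / (1 − (1/2)^16) = 65504/65535 ≈ 0.9995.

0.9995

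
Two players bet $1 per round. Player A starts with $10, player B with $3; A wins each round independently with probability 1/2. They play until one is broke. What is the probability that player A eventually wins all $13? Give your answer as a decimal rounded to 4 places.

With a fair step, P(i) = ½P(i−1) + ½P(i+1) with P(0)=0, P(13)=1 has the linear solution P(i) = i/13.
P(10) = 10/13 ≈ 0.7692.

0.7692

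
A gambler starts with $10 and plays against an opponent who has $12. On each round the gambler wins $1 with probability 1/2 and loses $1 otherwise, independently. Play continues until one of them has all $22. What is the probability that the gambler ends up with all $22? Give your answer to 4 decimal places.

0.4545

With a fair step, P(i) = ½P(i−1) + ½P(i+1) with P(0)=0, P(22)=1 has the linear solution P(i) = i/22.
P(10) = 10/22 = 5/11 ≈ 0.4545.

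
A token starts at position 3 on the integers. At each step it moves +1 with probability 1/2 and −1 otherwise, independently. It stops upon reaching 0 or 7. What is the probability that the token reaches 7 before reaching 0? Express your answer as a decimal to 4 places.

With a fair step, P(i) = ½P(i−1) + ½P(i+1) with P(0)=0, P(7)=1 has the linear solution P(i) = i/7.
P(3) = 3/7 ≈ 0.4286.

0.4286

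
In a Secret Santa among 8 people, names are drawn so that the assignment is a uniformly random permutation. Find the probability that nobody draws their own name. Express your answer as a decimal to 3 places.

This is the derangement probability: permutations of 8 with no fixed point.
D(8) = 8! · (1 − 1/1! + 1/2! − ··· + (−1)^8/8!) = 14833.
P = 14833/40320 = 2119/5760 ≈ 0.368.

0.368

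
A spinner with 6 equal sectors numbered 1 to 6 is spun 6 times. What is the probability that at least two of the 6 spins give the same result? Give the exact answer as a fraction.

P(all 6 different) = 6/6 · 5/6 · ··· · 1/6 = 5/324.
P(at least two equal) = 1 − 5/324 = 319/324.

319/324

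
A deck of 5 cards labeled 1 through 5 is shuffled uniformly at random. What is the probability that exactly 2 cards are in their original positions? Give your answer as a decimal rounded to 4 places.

0.1667

Choose which 2 of the 5 are fixed: C(5,2) = 10 ways.
The remaining 3 must have no fixed point: D(3) = 2.
P = 10·2/120 = 1/6 ≈ 0.1667.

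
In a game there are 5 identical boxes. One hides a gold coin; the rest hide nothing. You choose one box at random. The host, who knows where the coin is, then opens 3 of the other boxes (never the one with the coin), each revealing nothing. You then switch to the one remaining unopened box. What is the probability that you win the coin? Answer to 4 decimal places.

Your original box holds the coin with probability 1/5, so the other 4 collectively hold it with probability 4/5.
The host can always find 3 empty boxes to open, so the reveals don't change that 4/5; it is now spread over the 1 remaining unopened box.
P(win by switching) = (4/5) · (1/1) = 4/5 ≈ 0.8000.

0.8000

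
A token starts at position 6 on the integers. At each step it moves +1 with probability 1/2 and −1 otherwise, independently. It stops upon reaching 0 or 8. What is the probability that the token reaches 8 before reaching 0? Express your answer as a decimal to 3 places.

With a fair step, P(i) = ½P(i−1) + ½P(i+1) with P(0)=0, P(8)=1 has the linear solution P(i) = i/8.
P(6) = 6/8 = 3/4 ≈ 0.750.

0.750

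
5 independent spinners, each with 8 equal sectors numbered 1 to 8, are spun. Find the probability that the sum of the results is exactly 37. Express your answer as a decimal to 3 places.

There are 8^5 = 32768 equally likely outcomes.
The number of ordered 5-tuples from {1,…,8} summing to 37 is 35.
P(sum = 37) = 35/32768 ≈ 0.001.

0.001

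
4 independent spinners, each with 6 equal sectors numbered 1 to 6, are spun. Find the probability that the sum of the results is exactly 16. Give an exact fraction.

There are 6^4 = 1296 equally likely outcomes.
The number of ordered 4-tuples from {1,…,6} summing to 16 is 125.
P(sum = 16) = 125/1296.

125/1296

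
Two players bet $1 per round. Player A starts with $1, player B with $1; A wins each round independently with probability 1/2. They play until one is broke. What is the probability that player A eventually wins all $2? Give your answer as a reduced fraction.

With a fair step, P(i) = ½P(i−1) + ½P(i+1) with P(0)=0, P(2)=1 has the linear solution P(i) = i/2.
P(1) = 1/2.

1/2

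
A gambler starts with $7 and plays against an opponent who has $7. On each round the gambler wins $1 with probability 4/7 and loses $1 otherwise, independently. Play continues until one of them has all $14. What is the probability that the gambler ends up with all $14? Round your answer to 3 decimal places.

0.882

Let r = q/p = (3/7)/(4/7) = 3/4. The recurrence P(i) = p·P(i+1) + q·P(i−1) with P(0)=0, P(14)=1 gives P(i) = (1 − r^i)/(1 − r^14).
P(7) = (1 − (3/4)^7) / (1 − (3/4)^14) = 16384/18571 ≈ 0.882.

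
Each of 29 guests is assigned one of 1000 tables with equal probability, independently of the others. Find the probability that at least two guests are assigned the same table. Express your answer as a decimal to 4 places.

It's easier to compute the probability that all 29 are distinct.
P(all distinct) = 1000/1000 · 999/1000 · ··· · 972/1000 ≈ 0.6637.
So the probability of at least one match is 1 − 0.6637 = 0.3363.

0.3363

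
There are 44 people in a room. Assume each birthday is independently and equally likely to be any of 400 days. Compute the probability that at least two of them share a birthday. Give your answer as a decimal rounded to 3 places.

It's easier to compute the probability that all 44 are distinct.
P(all distinct) = 400/400 · 399/400 · ··· · 357/400 ≈ 0.086.
So the probability of at least one match is 1 − 0.086 = 0.914.

0.914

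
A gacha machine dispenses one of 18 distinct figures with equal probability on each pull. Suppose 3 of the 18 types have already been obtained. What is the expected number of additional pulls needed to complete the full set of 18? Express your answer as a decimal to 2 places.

Starting from 3 distinct types, each trial gives a new one with probability (18−i)/18 when i types are held, so the wait for the next new type is 18/(18−i).
E = 18/15 + 18/14 + 18/13 + 18/12 + 18/11 + 18/10 + 18/9 + 18/8 + 18/7 + 18/6 + 18/5 + 18/4 + 18/3 + 18/2 + 18/1 = 1195757/20020 ≈ 59.73.

59.73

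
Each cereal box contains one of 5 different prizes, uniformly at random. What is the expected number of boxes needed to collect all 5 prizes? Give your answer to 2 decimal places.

After i distinct types are collected, each trial gives a new one with probability (5−i)/5, so the expected wait for the next new type is 5/(5−i).
E = 5/5 + 5/4 + 5/3 + 5/2 + 5/1 = 137/12 ≈ 11.42.

11.42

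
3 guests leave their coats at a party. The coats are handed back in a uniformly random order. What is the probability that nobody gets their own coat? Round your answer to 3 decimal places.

This is the derangement probability: permutations of 3 with no fixed point.
D(3) = 3! · (1 − 1/1! + 1/2! − ··· + (−1)^3/3!) = 2.
P = 2/6 = 1/3 ≈ 0.333.

0.333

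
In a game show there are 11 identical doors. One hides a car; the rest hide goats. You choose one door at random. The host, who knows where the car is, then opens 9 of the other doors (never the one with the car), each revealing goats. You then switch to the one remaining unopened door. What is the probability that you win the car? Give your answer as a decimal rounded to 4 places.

Your original door holds the car with probability 1/11, so the other 10 collectively hold it with probability 10/11.
The host can always find 9 empty doors to open, so the reveals don't change that 10/11; it is now spread over the 1 remaining unopened door.
P(win by switching) = (10/11) · (1/1) = 10/11 ≈ 0.9091.

0.9091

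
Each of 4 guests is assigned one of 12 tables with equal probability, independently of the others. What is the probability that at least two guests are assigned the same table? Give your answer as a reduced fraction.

41/96

It's easier to compute the probability that all 4 are distinct.
P(all distinct) = 12/12 · 11/12 · ··· · 9/12 = 55/96.
So the probability of at least one match is 1 − 55/96 = 41/96.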